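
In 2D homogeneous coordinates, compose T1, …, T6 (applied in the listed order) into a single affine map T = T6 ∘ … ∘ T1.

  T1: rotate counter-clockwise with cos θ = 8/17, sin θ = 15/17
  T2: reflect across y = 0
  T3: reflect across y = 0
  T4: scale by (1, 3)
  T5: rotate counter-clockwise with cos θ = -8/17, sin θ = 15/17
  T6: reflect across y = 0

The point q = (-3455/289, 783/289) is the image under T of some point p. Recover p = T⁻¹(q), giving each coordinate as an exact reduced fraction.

p = (5, -1)

T1 = [8/17 -15/17 0; 15/17 8/17 0; 0 0 1]
T2·T1 = [8/17 -15/17 0; -15/17 -8/17 0; 0 0 1]
T3·…·T1 = [8/17 -15/17 0; 15/17 8/17 0; 0 0 1]
T4·…·T1 = [8/17 -15/17 0; 45/17 24/17 0; 0 0 1]
T5·…·T1 = [-739/289 -240/289 0; -240/289 -417/289 0; 0 0 1]
T6·…·T1 = [-739/289 -240/289 0; 240/289 417/289 0; 0 0 1]
det M = -3; M⁻¹ = [-139/289 -80/289 0; 80/289 739/867 0; 0 0 1]
M⁻¹ · (-3455/289, 783/289)ᵀ = (5, -1)ᵀ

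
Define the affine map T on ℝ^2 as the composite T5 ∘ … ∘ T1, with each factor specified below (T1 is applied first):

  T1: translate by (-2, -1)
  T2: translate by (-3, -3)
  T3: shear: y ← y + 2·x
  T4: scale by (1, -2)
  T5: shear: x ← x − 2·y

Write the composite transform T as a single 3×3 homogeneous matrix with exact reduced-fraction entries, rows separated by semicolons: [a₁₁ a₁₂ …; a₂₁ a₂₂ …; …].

T1 = [1 0 -2; 0 1 -1; 0 0 1]
T2·T1 = [1 0 -5; 0 1 -4; 0 0 1]
T3·…·T1 = [1 0 -5; 2 1 -14; 0 0 1]
T4·…·T1 = [1 0 -5; -4 -2 28; 0 0 1]
T5·…·T1 = [9 4 -61; -4 -2 28; 0 0 1]

T = [9 4 -61; -4 -2 28; 0 0 1]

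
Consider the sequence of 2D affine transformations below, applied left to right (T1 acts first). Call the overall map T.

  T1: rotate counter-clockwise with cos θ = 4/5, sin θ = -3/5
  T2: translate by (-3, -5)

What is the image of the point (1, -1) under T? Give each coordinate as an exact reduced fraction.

T1 rotate counter-clockwise with cos θ = 4/5, sin θ = -3/5: (1, -1) → (1/5, -7/5)
T2 translate by (-3, -5): (1/5, -7/5) → (-14/5, -32/5)

T(p) = (-14/5, -32/5)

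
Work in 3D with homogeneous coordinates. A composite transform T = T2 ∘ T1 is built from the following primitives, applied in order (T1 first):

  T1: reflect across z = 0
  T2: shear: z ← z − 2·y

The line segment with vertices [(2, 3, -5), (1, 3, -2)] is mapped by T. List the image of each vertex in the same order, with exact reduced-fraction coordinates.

T1 reflect across z = 0: (2, 3, -5) → (2, 3, 5); (1, 3, -2) → (1, 3, 2)
T2 shear: z ← z − 2·y: (2, 3, 5) → (2, 3, -1); (1, 3, 2) → (1, 3, -4)

image vertices: (2, 3, -1), (1, 3, -4)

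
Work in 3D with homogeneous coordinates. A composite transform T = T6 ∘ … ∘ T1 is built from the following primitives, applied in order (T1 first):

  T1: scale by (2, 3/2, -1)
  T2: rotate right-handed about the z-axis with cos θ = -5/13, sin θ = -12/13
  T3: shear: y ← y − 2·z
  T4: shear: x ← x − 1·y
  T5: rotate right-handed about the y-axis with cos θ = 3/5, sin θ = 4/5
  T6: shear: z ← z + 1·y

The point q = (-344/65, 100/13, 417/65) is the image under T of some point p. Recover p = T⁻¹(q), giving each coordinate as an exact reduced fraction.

T1 = [2 0 0 0; 0 3/2 0 0; 0 0 -1 0; 0 0 0 1]
T2·T1 = [-10/13 18/13 0 0; -24/13 -15/26 0 0; 0 0 -1 0; 0 0 0 1]
T3·…·T1 = [-10/13 18/13 0 0; -24/13 -15/26 2 0; 0 0 -1 0; 0 0 0 1]
T4·…·T1 = [14/13 51/26 -2 0; -24/13 -15/26 2 0; 0 0 -1 0; 0 0 0 1]
T5·…·T1 = [42/65 153/130 -2 0; -24/13 -15/26 2 0; -56/65 -102/65 1 0; 0 0 0 1]
T6·…·T1 = [42/65 153/130 -2 0; -24/13 -15/26 2 0; -176/65 -279/130 3 0; 0 0 0 1]
det M = -3; M⁻¹ = [-111/130 -33/130 -2/5 0; -8/195 226/195 -4/5 0; -4/5 3/5 -3/5 0; 0 0 0 1]
M⁻¹ · (-344/65, 100/13, 417/65)ᵀ = (0, 4, 5)ᵀ

p = (0, 4, 5)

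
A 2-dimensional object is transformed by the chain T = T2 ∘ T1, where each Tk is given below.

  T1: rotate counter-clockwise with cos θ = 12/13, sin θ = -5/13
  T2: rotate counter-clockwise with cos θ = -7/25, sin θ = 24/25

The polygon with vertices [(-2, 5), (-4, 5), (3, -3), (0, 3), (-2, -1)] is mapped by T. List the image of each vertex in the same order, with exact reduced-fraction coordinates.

T1 rotate counter-clockwise with cos θ = 12/13, sin θ = -5/13: (-2, 5) → (1/13, 70/13); (-4, 5) → (-23/13, 80/13); (3, -3) → (21/13, -51/13); (0, 3) → (15/13, 36/13); (-2, -1) → (-29/13, -2/13)
T2 rotate counter-clockwise with cos θ = -7/25, sin θ = 24/25: (1/13, 70/13) → (-1687/325, -466/325); (-23/13, 80/13) → (-1759/325, -1112/325); (21/13, -51/13) → (1077/325, 861/325); (15/13, 36/13) → (-969/325, 108/325); (-29/13, -2/13) → (251/325, -682/325)

image vertices: (-1687/325, -466/325), (-1759/325, -1112/325), (1077/325, 861/325), (-969/325, 108/325), (251/325, -682/325)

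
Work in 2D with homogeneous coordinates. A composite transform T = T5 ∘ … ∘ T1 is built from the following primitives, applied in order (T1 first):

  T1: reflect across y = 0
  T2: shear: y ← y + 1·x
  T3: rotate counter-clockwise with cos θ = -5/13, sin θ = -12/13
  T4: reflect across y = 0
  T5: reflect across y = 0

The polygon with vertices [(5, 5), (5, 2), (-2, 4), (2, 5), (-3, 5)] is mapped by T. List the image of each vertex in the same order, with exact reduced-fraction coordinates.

T1 reflect across y = 0: (5, 5) → (5, -5); (5, 2) → (5, -2); (-2, 4) → (-2, -4); (2, 5) → (2, -5); (-3, 5) → (-3, -5)
T2 shear: y ← y + 1·x: (5, -5) → (5, 0); (5, -2) → (5, 3); (-2, -4) → (-2, -6); (2, -5) → (2, -3); (-3, -5) → (-3, -8)
T3 rotate counter-clockwise with cos θ = -5/13, sin θ = -12/13: (5, 0) → (-25/13, -60/13); (5, 3) → (11/13, -75/13); (-2, -6) → (-62/13, 54/13); (2, -3) → (-46/13, -9/13); (-3, -8) → (-81/13, 76/13)
T4 reflect across y = 0: (-25/13, -60/13) → (-25/13, 60/13); (11/13, -75/13) → (11/13, 75/13); (-62/13, 54/13) → (-62/13, -54/13); (-46/13, -9/13) → (-46/13, 9/13); (-81/13, 76/13) → (-81/13, -76/13)
T5 reflect across y = 0: (-25/13, 60/13) → (-25/13, -60/13); (11/13, 75/13) → (11/13, -75/13); (-62/13, -54/13) → (-62/13, 54/13); (-46/13, 9/13) → (-46/13, -9/13); (-81/13, -76/13) → (-81/13, 76/13)

image vertices: (-25/13, -60/13), (11/13, -75/13), (-62/13, 54/13), (-46/13, -9/13), (-81/13, 76/13)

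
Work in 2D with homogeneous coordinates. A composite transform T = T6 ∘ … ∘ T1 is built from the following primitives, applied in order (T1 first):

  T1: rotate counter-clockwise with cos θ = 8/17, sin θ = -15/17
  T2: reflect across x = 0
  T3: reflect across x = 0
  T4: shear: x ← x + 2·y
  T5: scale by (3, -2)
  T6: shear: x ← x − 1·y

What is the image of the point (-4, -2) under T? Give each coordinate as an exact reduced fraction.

T(p) = (166/17, -88/17)

T1 rotate counter-clockwise with cos θ = 8/17, sin θ = -15/17: (-4, -2) → (-62/17, 44/17)
T2 reflect across x = 0: (-62/17, 44/17) → (62/17, 44/17)
T3 reflect across x = 0: (62/17, 44/17) → (-62/17, 44/17)
T4 shear: x ← x + 2·y: (-62/17, 44/17) → (26/17, 44/17)
T5 scale by (3, -2): (26/17, 44/17) → (78/17, -88/17)
T6 shear: x ← x − 1·y: (78/17, -88/17) → (166/17, -88/17)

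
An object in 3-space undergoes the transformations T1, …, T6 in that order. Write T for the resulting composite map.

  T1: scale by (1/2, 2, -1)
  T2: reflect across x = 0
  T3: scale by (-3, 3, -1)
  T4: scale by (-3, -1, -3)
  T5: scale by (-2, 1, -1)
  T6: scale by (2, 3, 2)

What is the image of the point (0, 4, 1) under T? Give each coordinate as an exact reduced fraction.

T(p) = (0, -72, 6)

T1 scale by (1/2, 2, -1): (0, 4, 1) → (0, 8, -1)
T2 reflect across x = 0: (0, 8, -1) → (0, 8, -1)
T3 scale by (-3, 3, -1): (0, 8, -1) → (0, 24, 1)
T4 scale by (-3, -1, -3): (0, 24, 1) → (0, -24, -3)
T5 scale by (-2, 1, -1): (0, -24, -3) → (0, -24, 3)
T6 scale by (2, 3, 2): (0, -24, 3) → (0, -72, 6)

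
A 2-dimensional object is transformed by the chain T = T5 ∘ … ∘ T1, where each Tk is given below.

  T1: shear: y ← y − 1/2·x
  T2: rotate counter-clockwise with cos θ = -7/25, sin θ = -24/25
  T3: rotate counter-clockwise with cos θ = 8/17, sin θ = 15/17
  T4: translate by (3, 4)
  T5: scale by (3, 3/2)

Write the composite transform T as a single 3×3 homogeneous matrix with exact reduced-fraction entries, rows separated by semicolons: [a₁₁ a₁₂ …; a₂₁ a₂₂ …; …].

T1 = [1 0 0; -1/2 1 0; 0 0 1]
T2·T1 = [-19/25 24/25 0; -41/50 -7/25 0; 0 0 1]
T3·…·T1 = [311/850 297/425 0; -449/425 304/425 0; 0 0 1]
T4·…·T1 = [311/850 297/425 3; -449/425 304/425 4; 0 0 1]
T5·…·T1 = [933/850 891/425 9; -1347/850 456/425 6; 0 0 1]

T = [933/850 891/425 9; -1347/850 456/425 6; 0 0 1]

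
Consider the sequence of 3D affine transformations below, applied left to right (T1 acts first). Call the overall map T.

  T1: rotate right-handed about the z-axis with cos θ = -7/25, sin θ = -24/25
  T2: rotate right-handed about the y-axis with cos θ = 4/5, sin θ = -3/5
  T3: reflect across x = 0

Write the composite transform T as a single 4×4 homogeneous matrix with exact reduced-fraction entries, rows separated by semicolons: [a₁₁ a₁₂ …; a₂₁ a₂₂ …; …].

T1 = [-7/25 24/25 0 0; -24/25 -7/25 0 0; 0 0 1 0; 0 0 0 1]
T2·T1 = [-28/125 96/125 -3/5 0; -24/25 -7/25 0 0; -21/125 72/125 4/5 0; 0 0 0 1]
T3·…·T1 = [28/125 -96/125 3/5 0; -24/25 -7/25 0 0; -21/125 72/125 4/5 0; 0 0 0 1]

T = [28/125 -96/125 3/5 0; -24/25 -7/25 0 0; -21/125 72/125 4/5 0; 0 0 0 1]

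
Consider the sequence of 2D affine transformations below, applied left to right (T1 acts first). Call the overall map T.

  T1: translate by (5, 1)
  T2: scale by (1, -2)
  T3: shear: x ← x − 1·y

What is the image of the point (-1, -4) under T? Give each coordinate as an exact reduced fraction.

T1 translate by (5, 1): (-1, -4) → (4, -3)
T2 scale by (1, -2): (4, -3) → (4, 6)
T3 shear: x ← x − 1·y: (4, 6) → (-2, 6)

T(p) = (-2, 6)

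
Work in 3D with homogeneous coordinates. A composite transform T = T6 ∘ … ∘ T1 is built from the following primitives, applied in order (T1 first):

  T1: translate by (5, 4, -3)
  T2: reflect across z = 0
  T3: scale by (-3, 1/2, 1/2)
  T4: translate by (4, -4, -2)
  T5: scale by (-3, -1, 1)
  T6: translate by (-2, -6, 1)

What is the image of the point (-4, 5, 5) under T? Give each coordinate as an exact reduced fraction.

T1 translate by (5, 4, -3): (-4, 5, 5) → (1, 9, 2)
T2 reflect across z = 0: (1, 9, 2) → (1, 9, -2)
T3 scale by (-3, 1/2, 1/2): (1, 9, -2) → (-3, 9/2, -1)
T4 translate by (4, -4, -2): (-3, 9/2, -1) → (1, 1/2, -3)
T5 scale by (-3, -1, 1): (1, 1/2, -3) → (-3, -1/2, -3)
T6 translate by (-2, -6, 1): (-3, -1/2, -3) → (-5, -13/2, -2)

T(p) = (-5, -13/2, -2)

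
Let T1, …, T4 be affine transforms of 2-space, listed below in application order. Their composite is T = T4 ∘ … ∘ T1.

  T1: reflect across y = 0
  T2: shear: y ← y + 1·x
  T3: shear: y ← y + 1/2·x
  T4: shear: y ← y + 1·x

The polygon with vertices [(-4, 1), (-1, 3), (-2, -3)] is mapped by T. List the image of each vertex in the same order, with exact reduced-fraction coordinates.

T1 reflect across y = 0: (-4, 1) → (-4, -1); (-1, 3) → (-1, -3); (-2, -3) → (-2, 3)
T2 shear: y ← y + 1·x: (-4, -1) → (-4, -5); (-1, -3) → (-1, -4); (-2, 3) → (-2, 1)
T3 shear: y ← y + 1/2·x: (-4, -5) → (-4, -7); (-1, -4) → (-1, -9/2); (-2, 1) → (-2, 0)
T4 shear: y ← y + 1·x: (-4, -7) → (-4, -11); (-1, -9/2) → (-1, -11/2); (-2, 0) → (-2, -2)

image vertices: (-4, -11), (-1, -11/2), (-2, -2)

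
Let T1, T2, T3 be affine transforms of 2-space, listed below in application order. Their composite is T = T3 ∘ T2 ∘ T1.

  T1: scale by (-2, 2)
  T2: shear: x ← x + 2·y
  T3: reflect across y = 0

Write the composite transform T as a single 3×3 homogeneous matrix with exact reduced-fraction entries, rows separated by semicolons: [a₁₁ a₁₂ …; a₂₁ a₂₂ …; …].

T = [-2 4 0; 0 -2 0; 0 0 1]

T1 = [-2 0 0; 0 2 0; 0 0 1]
T2·T1 = [-2 4 0; 0 2 0; 0 0 1]
T3·…·T1 = [-2 4 0; 0 -2 0; 0 0 1]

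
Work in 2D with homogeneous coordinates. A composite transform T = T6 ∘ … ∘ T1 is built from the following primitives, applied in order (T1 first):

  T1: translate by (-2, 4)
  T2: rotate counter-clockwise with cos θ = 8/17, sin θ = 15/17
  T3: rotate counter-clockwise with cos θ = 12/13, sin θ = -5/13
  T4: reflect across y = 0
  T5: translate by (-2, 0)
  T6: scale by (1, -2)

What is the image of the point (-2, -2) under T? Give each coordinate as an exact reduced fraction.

T1 translate by (-2, 4): (-2, -2) → (-4, 2)
T2 rotate counter-clockwise with cos θ = 8/17, sin θ = 15/17: (-4, 2) → (-62/17, -44/17)
T3 rotate counter-clockwise with cos θ = 12/13, sin θ = -5/13: (-62/17, -44/17) → (-964/221, -218/221)
T4 reflect across y = 0: (-964/221, -218/221) → (-964/221, 218/221)
T5 translate by (-2, 0): (-964/221, 218/221) → (-1406/221, 218/221)
T6 scale by (1, -2): (-1406/221, 218/221) → (-1406/221, -436/221)

T(p) = (-1406/221, -436/221)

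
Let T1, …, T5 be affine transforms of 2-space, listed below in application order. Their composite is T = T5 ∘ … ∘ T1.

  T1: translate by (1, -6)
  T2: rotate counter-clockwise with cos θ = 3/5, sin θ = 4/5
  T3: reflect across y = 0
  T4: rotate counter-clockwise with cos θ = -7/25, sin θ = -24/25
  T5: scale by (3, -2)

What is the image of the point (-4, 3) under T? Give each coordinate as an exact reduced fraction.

T1 translate by (1, -6): (-4, 3) → (-3, -3)
T2 rotate counter-clockwise with cos θ = 3/5, sin θ = 4/5: (-3, -3) → (3/5, -21/5)
T3 reflect across y = 0: (3/5, -21/5) → (3/5, 21/5)
T4 rotate counter-clockwise with cos θ = -7/25, sin θ = -24/25: (3/5, 21/5) → (483/125, -219/125)
T5 scale by (3, -2): (483/125, -219/125) → (1449/125, 438/125)

T(p) = (1449/125, 438/125)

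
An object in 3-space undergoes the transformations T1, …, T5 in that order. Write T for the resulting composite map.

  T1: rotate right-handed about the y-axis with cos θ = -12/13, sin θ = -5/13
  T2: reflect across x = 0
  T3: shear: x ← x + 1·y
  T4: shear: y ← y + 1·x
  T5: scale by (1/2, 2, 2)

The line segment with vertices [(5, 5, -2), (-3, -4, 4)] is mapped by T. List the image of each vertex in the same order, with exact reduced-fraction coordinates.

image vertices: (115/26, 360/13, 98/13), (-34/13, -240/13, -126/13)

T1 rotate right-handed about the y-axis with cos θ = -12/13, sin θ = -5/13: (5, 5, -2) → (-50/13, 5, 49/13); (-3, -4, 4) → (16/13, -4, -63/13)
T2 reflect across x = 0: (-50/13, 5, 49/13) → (50/13, 5, 49/13); (16/13, -4, -63/13) → (-16/13, -4, -63/13)
T3 shear: x ← x + 1·y: (50/13, 5, 49/13) → (115/13, 5, 49/13); (-16/13, -4, -63/13) → (-68/13, -4, -63/13)
T4 shear: y ← y + 1·x: (115/13, 5, 49/13) → (115/13, 180/13, 49/13); (-68/13, -4, -63/13) → (-68/13, -120/13, -63/13)
T5 scale by (1/2, 2, 2): (115/13, 180/13, 49/13) → (115/26, 360/13, 98/13); (-68/13, -120/13, -63/13) → (-34/13, -240/13, -126/13)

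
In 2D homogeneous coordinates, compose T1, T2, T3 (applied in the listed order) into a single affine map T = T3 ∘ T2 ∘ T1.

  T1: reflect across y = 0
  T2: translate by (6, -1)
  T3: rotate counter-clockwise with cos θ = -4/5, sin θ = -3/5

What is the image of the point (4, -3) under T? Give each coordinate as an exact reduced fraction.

T(p) = (-34/5, -38/5)

T1 reflect across y = 0: (4, -3) → (4, 3)
T2 translate by (6, -1): (4, 3) → (10, 2)
T3 rotate counter-clockwise with cos θ = -4/5, sin θ = -3/5: (10, 2) → (-34/5, -38/5)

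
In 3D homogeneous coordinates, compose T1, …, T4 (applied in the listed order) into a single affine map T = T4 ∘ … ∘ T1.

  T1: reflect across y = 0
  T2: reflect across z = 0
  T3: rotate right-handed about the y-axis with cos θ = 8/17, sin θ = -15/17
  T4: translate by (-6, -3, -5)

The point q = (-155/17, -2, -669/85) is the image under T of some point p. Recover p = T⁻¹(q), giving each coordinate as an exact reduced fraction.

p = (-4, -1, -7/5)

T1 = [1 0 0 0; 0 -1 0 0; 0 0 1 0; 0 0 0 1]
T2·T1 = [1 0 0 0; 0 -1 0 0; 0 0 -1 0; 0 0 0 1]
T3·…·T1 = [8/17 0 15/17 0; 0 -1 0 0; 15/17 0 -8/17 0; 0 0 0 1]
T4·…·T1 = [8/17 0 15/17 -6; 0 -1 0 -3; 15/17 0 -8/17 -5; 0 0 0 1]
det M = 1; M⁻¹ = [8/17 0 15/17 123/17; 0 -1 0 -3; 15/17 0 -8/17 50/17; 0 0 0 1]
M⁻¹ · (-155/17, -2, -669/85)ᵀ = (-4, -1, -7/5)ᵀ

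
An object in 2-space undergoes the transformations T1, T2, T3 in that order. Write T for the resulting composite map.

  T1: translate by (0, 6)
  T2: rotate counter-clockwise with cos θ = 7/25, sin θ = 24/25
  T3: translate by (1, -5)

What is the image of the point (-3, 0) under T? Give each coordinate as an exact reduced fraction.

T(p) = (-28/5, -31/5)

T1 translate by (0, 6): (-3, 0) → (-3, 6)
T2 rotate counter-clockwise with cos θ = 7/25, sin θ = 24/25: (-3, 6) → (-33/5, -6/5)
T3 translate by (1, -5): (-33/5, -6/5) → (-28/5, -31/5)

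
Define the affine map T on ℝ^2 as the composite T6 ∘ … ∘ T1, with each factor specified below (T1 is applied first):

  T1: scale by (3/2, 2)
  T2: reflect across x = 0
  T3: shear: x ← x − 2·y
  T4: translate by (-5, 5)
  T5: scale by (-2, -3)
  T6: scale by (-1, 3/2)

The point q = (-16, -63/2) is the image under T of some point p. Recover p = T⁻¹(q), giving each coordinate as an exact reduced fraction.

p = (-2/3, 1)

T1 = [3/2 0 0; 0 2 0; 0 0 1]
T2·T1 = [-3/2 0 0; 0 2 0; 0 0 1]
T3·…·T1 = [-3/2 -4 0; 0 2 0; 0 0 1]
T4·…·T1 = [-3/2 -4 -5; 0 2 5; 0 0 1]
T5·…·T1 = [3 8 10; 0 -6 -15; 0 0 1]
T6·…·T1 = [-3 -8 -10; 0 -9 -45/2; 0 0 1]
det M = 27; M⁻¹ = [-1/3 8/27 10/3; 0 -1/9 -5/2; 0 0 1]
M⁻¹ · (-16, -63/2)ᵀ = (-2/3, 1)ᵀ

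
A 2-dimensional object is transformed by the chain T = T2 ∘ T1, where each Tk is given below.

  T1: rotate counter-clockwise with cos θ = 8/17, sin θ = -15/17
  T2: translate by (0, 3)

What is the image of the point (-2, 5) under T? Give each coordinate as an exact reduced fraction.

T(p) = (59/17, 121/17)

T1 rotate counter-clockwise with cos θ = 8/17, sin θ = -15/17: (-2, 5) → (59/17, 70/17)
T2 translate by (0, 3): (59/17, 70/17) → (59/17, 121/17)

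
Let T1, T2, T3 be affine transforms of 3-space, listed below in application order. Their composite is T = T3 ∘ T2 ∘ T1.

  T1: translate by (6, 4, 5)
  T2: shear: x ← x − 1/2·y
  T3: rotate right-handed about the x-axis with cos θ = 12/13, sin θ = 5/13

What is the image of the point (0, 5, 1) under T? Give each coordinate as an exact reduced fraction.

T(p) = (3/2, 6, 9)

T1 translate by (6, 4, 5): (0, 5, 1) → (6, 9, 6)
T2 shear: x ← x − 1/2·y: (6, 9, 6) → (3/2, 9, 6)
T3 rotate right-handed about the x-axis with cos θ = 12/13, sin θ = 5/13: (3/2, 9, 6) → (3/2, 6, 9)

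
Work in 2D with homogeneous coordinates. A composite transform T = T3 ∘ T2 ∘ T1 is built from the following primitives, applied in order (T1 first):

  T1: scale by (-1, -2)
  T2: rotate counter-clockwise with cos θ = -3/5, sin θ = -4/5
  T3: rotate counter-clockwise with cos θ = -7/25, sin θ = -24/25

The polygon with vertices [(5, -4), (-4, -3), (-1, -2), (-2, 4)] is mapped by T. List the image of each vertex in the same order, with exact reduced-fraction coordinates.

T1 scale by (-1, -2): (5, -4) → (-5, 8); (-4, -3) → (4, 6); (-1, -2) → (1, 4); (-2, 4) → (2, -8)
T2 rotate counter-clockwise with cos θ = -3/5, sin θ = -4/5: (-5, 8) → (47/5, -4/5); (4, 6) → (12/5, -34/5); (1, 4) → (13/5, -16/5); (2, -8) → (-38/5, 16/5)
T3 rotate counter-clockwise with cos θ = -7/25, sin θ = -24/25: (47/5, -4/5) → (-17/5, -44/5); (12/5, -34/5) → (-36/5, -2/5); (13/5, -16/5) → (-19/5, -8/5); (-38/5, 16/5) → (26/5, 32/5)

image vertices: (-17/5, -44/5), (-36/5, -2/5), (-19/5, -8/5), (26/5, 32/5)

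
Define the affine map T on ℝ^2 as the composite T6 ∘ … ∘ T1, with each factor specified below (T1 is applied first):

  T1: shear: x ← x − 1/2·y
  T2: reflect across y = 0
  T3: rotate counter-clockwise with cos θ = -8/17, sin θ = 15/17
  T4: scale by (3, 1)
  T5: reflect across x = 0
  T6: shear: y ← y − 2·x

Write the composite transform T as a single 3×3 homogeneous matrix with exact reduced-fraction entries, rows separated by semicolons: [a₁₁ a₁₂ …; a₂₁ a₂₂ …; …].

T1 = [1 -1/2 0; 0 1 0; 0 0 1]
T2·T1 = [1 -1/2 0; 0 -1 0; 0 0 1]
T3·…·T1 = [-8/17 19/17 0; 15/17 1/34 0; 0 0 1]
T4·…·T1 = [-24/17 57/17 0; 15/17 1/34 0; 0 0 1]
T5·…·T1 = [24/17 -57/17 0; 15/17 1/34 0; 0 0 1]
T6·…·T1 = [24/17 -57/17 0; -33/17 229/34 0; 0 0 1]

T = [24/17 -57/17 0; -33/17 229/34 0; 0 0 1]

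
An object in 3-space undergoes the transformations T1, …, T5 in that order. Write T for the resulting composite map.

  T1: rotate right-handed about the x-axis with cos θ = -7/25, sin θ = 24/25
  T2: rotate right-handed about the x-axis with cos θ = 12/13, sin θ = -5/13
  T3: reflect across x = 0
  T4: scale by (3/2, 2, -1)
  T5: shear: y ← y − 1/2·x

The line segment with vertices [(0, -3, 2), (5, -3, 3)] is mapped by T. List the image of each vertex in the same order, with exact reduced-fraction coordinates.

T1 rotate right-handed about the x-axis with cos θ = -7/25, sin θ = 24/25: (0, -3, 2) → (0, -27/25, -86/25); (5, -3, 3) → (5, -51/25, -93/25)
T2 rotate right-handed about the x-axis with cos θ = 12/13, sin θ = -5/13: (0, -27/25, -86/25) → (0, -58/25, -69/25); (5, -51/25, -93/25) → (5, -1077/325, -861/325)
T3 reflect across x = 0: (0, -58/25, -69/25) → (0, -58/25, -69/25); (5, -1077/325, -861/325) → (-5, -1077/325, -861/325)
T4 scale by (3/2, 2, -1): (0, -58/25, -69/25) → (0, -116/25, 69/25); (-5, -1077/325, -861/325) → (-15/2, -2154/325, 861/325)
T5 shear: y ← y − 1/2·x: (0, -116/25, 69/25) → (0, -116/25, 69/25); (-15/2, -2154/325, 861/325) → (-15/2, -3741/1300, 861/325)

image vertices: (0, -116/25, 69/25), (-15/2, -3741/1300, 861/325)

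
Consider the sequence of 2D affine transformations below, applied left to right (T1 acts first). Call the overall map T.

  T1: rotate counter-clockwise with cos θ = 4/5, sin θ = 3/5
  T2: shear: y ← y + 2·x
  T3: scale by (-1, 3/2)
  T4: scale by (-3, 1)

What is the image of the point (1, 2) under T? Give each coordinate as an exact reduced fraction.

T(p) = (-6/5, 21/10)

T1 rotate counter-clockwise with cos θ = 4/5, sin θ = 3/5: (1, 2) → (-2/5, 11/5)
T2 shear: y ← y + 2·x: (-2/5, 11/5) → (-2/5, 7/5)
T3 scale by (-1, 3/2): (-2/5, 7/5) → (2/5, 21/10)
T4 scale by (-3, 1): (2/5, 21/10) → (-6/5, 21/10)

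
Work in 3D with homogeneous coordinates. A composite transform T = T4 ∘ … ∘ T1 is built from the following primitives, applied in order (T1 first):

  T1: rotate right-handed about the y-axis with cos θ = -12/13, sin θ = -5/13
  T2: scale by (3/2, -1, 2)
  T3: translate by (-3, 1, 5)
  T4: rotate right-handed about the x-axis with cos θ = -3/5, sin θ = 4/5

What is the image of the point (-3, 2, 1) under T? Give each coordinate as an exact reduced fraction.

T1 rotate right-handed about the y-axis with cos θ = -12/13, sin θ = -5/13: (-3, 2, 1) → (31/13, 2, -27/13)
T2 scale by (3/2, -1, 2): (31/13, 2, -27/13) → (93/26, -2, -54/13)
T3 translate by (-3, 1, 5): (93/26, -2, -54/13) → (15/26, -1, 11/13)
T4 rotate right-handed about the x-axis with cos θ = -3/5, sin θ = 4/5: (15/26, -1, 11/13) → (15/26, -1/13, -17/13)

T(p) = (15/26, -1/13, -17/13)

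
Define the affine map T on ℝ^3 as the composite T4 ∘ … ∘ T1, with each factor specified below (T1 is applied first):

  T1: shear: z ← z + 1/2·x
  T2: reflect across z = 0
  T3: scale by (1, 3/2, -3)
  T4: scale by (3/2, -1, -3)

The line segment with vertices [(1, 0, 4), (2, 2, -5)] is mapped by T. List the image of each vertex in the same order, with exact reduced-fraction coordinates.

image vertices: (3/2, 0, -81/2), (3, -3, 36)

T1 shear: z ← z + 1/2·x: (1, 0, 4) → (1, 0, 9/2); (2, 2, -5) → (2, 2, -4)
T2 reflect across z = 0: (1, 0, 9/2) → (1, 0, -9/2); (2, 2, -4) → (2, 2, 4)
T3 scale by (1, 3/2, -3): (1, 0, -9/2) → (1, 0, 27/2); (2, 2, 4) → (2, 3, -12)
T4 scale by (3/2, -1, -3): (1, 0, 27/2) → (3/2, 0, -81/2); (2, 3, -12) → (3, -3, 36)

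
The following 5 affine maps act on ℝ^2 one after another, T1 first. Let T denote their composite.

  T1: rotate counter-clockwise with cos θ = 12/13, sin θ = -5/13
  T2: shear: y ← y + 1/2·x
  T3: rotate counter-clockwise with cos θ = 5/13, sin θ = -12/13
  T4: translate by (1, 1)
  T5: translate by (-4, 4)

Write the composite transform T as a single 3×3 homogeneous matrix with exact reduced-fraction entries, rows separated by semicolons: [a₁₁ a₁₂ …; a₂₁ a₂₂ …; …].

T = [72/169 199/169 -3; -139/169 25/338 5; 0 0 1]

T1 = [12/13 5/13 0; -5/13 12/13 0; 0 0 1]
T2·T1 = [12/13 5/13 0; 1/13 29/26 0; 0 0 1]
T3·…·T1 = [72/169 199/169 0; -139/169 25/338 0; 0 0 1]
T4·…·T1 = [72/169 199/169 1; -139/169 25/338 1; 0 0 1]
T5·…·T1 = [72/169 199/169 -3; -139/169 25/338 5; 0 0 1]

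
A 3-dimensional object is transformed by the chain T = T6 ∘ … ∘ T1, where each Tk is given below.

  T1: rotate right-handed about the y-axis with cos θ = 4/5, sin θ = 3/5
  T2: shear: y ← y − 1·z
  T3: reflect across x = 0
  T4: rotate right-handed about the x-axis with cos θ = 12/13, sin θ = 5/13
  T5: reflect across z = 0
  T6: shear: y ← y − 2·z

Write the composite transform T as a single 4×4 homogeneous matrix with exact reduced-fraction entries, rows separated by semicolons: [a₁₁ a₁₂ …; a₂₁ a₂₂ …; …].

T1 = [4/5 0 3/5 0; 0 1 0 0; -3/5 0 4/5 0; 0 0 0 1]
T2·T1 = [4/5 0 3/5 0; 3/5 1 -4/5 0; -3/5 0 4/5 0; 0 0 0 1]
T3·…·T1 = [-4/5 0 -3/5 0; 3/5 1 -4/5 0; -3/5 0 4/5 0; 0 0 0 1]
T4·…·T1 = [-4/5 0 -3/5 0; 51/65 12/13 -68/65 0; -21/65 5/13 28/65 0; 0 0 0 1]
T5·…·T1 = [-4/5 0 -3/5 0; 51/65 12/13 -68/65 0; 21/65 -5/13 -28/65 0; 0 0 0 1]
T6·…·T1 = [-4/5 0 -3/5 0; 9/65 22/13 -12/65 0; 21/65 -5/13 -28/65 0; 0 0 0 1]

T = [-4/5 0 -3/5 0; 9/65 22/13 -12/65 0; 21/65 -5/13 -28/65 0; 0 0 0 1]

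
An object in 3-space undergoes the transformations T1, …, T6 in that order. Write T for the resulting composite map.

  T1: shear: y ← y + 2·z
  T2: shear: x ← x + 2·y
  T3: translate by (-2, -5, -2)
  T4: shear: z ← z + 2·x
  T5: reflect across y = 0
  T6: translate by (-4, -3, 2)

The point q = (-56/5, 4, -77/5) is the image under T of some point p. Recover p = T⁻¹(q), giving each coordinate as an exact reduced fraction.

p = (-6/5, 0, -1)

T1 = [1 0 0 0; 0 1 2 0; 0 0 1 0; 0 0 0 1]
T2·T1 = [1 2 4 0; 0 1 2 0; 0 0 1 0; 0 0 0 1]
T3·…·T1 = [1 2 4 -2; 0 1 2 -5; 0 0 1 -2; 0 0 0 1]
T4·…·T1 = [1 2 4 -2; 0 1 2 -5; 2 4 9 -6; 0 0 0 1]
T5·…·T1 = [1 2 4 -2; 0 -1 -2 5; 2 4 9 -6; 0 0 0 1]
T6·…·T1 = [1 2 4 -6; 0 -1 -2 2; 2 4 9 -4; 0 0 0 1]
det M = -1; M⁻¹ = [1 2 0 2; 4 -1 -2 18; -2 0 1 -8; 0 0 0 1]
M⁻¹ · (-56/5, 4, -77/5)ᵀ = (-6/5, 0, -1)ᵀ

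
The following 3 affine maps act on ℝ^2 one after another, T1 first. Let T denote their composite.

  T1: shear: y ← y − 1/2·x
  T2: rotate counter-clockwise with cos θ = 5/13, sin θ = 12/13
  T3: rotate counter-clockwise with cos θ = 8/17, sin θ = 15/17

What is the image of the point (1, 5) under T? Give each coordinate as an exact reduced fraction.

T(p) = (-107/26, -27/13)

T1 shear: y ← y − 1/2·x: (1, 5) → (1, 9/2)
T2 rotate counter-clockwise with cos θ = 5/13, sin θ = 12/13: (1, 9/2) → (-49/13, 69/26)
T3 rotate counter-clockwise with cos θ = 8/17, sin θ = 15/17: (-49/13, 69/26) → (-107/26, -27/13)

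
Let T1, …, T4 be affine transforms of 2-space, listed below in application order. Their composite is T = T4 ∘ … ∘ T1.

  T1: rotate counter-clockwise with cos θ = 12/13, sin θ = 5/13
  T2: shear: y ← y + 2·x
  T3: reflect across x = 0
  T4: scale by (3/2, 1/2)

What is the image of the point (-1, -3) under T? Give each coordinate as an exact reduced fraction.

T1 rotate counter-clockwise with cos θ = 12/13, sin θ = 5/13: (-1, -3) → (3/13, -41/13)
T2 shear: y ← y + 2·x: (3/13, -41/13) → (3/13, -35/13)
T3 reflect across x = 0: (3/13, -35/13) → (-3/13, -35/13)
T4 scale by (3/2, 1/2): (-3/13, -35/13) → (-9/26, -35/26)

T(p) = (-9/26, -35/26)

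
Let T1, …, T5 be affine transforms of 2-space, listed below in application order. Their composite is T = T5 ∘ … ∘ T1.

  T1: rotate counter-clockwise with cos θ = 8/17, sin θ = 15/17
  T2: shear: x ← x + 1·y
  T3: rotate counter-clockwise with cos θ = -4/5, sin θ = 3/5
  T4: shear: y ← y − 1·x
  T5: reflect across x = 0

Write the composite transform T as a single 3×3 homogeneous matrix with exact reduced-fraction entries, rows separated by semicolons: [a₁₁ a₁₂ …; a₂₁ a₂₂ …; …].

T1 = [8/17 -15/17 0; 15/17 8/17 0; 0 0 1]
T2·T1 = [23/17 -7/17 0; 15/17 8/17 0; 0 0 1]
T3·…·T1 = [-137/85 4/85 0; 9/85 -53/85 0; 0 0 1]
T4·…·T1 = [-137/85 4/85 0; 146/85 -57/85 0; 0 0 1]
T5·…·T1 = [137/85 -4/85 0; 146/85 -57/85 0; 0 0 1]

T = [137/85 -4/85 0; 146/85 -57/85 0; 0 0 1]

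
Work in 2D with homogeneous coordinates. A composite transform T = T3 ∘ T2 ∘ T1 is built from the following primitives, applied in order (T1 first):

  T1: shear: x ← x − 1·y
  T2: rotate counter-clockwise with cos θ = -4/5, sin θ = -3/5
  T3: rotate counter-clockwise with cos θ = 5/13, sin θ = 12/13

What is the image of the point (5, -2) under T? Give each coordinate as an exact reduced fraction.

T1 shear: x ← x − 1·y: (5, -2) → (7, -2)
T2 rotate counter-clockwise with cos θ = -4/5, sin θ = -3/5: (7, -2) → (-34/5, -13/5)
T3 rotate counter-clockwise with cos θ = 5/13, sin θ = 12/13: (-34/5, -13/5) → (-14/65, -473/65)

T(p) = (-14/65, -473/65)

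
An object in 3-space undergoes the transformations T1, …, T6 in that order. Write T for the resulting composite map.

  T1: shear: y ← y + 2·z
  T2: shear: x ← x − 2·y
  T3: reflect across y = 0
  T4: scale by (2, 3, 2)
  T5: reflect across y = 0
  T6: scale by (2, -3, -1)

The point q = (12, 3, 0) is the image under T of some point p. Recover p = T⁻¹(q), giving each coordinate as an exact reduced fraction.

p = (7/3, -1/3, 0)

T1 = [1 0 0 0; 0 1 2 0; 0 0 1 0; 0 0 0 1]
T2·T1 = [1 -2 -4 0; 0 1 2 0; 0 0 1 0; 0 0 0 1]
T3·…·T1 = [1 -2 -4 0; 0 -1 -2 0; 0 0 1 0; 0 0 0 1]
T4·…·T1 = [2 -4 -8 0; 0 -3 -6 0; 0 0 2 0; 0 0 0 1]
T5·…·T1 = [2 -4 -8 0; 0 3 6 0; 0 0 2 0; 0 0 0 1]
T6·…·T1 = [4 -8 -16 0; 0 -9 -18 0; 0 0 -2 0; 0 0 0 1]
det M = 72; M⁻¹ = [1/4 -2/9 0 0; 0 -1/9 1 0; 0 0 -1/2 0; 0 0 0 1]
M⁻¹ · (12, 3, 0)ᵀ = (7/3, -1/3, 0)ᵀ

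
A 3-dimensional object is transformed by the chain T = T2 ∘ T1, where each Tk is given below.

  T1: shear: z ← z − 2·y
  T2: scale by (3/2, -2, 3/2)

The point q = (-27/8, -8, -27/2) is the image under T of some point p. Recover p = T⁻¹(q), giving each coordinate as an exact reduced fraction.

T1 = [1 0 0 0; 0 1 0 0; 0 -2 1 0; 0 0 0 1]
T2·T1 = [3/2 0 0 0; 0 -2 0 0; 0 -3 3/2 0; 0 0 0 1]
det M = -9/2; M⁻¹ = [2/3 0 0 0; 0 -1/2 0 0; 0 -1 2/3 0; 0 0 0 1]
M⁻¹ · (-27/8, -8, -27/2)ᵀ = (-9/4, 4, -1)ᵀ

p = (-9/4, 4, -1)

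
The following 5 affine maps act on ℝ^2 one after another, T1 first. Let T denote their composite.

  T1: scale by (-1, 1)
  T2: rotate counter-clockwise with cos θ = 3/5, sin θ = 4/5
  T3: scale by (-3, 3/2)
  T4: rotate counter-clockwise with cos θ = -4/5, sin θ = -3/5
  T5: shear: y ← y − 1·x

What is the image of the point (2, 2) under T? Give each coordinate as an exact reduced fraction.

T(p) = (-177/25, 63/25)

T1 scale by (-1, 1): (2, 2) → (-2, 2)
T2 rotate counter-clockwise with cos θ = 3/5, sin θ = 4/5: (-2, 2) → (-14/5, -2/5)
T3 scale by (-3, 3/2): (-14/5, -2/5) → (42/5, -3/5)
T4 rotate counter-clockwise with cos θ = -4/5, sin θ = -3/5: (42/5, -3/5) → (-177/25, -114/25)
T5 shear: y ← y − 1·x: (-177/25, -114/25) → (-177/25, 63/25)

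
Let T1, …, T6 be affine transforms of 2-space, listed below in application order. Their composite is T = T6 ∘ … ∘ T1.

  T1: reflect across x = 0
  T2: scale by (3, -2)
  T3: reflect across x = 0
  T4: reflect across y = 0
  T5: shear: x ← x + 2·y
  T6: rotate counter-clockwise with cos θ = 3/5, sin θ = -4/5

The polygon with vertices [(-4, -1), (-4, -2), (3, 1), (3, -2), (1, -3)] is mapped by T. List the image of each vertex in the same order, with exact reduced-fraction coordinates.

T1 reflect across x = 0: (-4, -1) → (4, -1); (-4, -2) → (4, -2); (3, 1) → (-3, 1); (3, -2) → (-3, -2); (1, -3) → (-1, -3)
T2 scale by (3, -2): (4, -1) → (12, 2); (4, -2) → (12, 4); (-3, 1) → (-9, -2); (-3, -2) → (-9, 4); (-1, -3) → (-3, 6)
T3 reflect across x = 0: (12, 2) → (-12, 2); (12, 4) → (-12, 4); (-9, -2) → (9, -2); (-9, 4) → (9, 4); (-3, 6) → (3, 6)
T4 reflect across y = 0: (-12, 2) → (-12, -2); (-12, 4) → (-12, -4); (9, -2) → (9, 2); (9, 4) → (9, -4); (3, 6) → (3, -6)
T5 shear: x ← x + 2·y: (-12, -2) → (-16, -2); (-12, -4) → (-20, -4); (9, 2) → (13, 2); (9, -4) → (1, -4); (3, -6) → (-9, -6)
T6 rotate counter-clockwise with cos θ = 3/5, sin θ = -4/5: (-16, -2) → (-56/5, 58/5); (-20, -4) → (-76/5, 68/5); (13, 2) → (47/5, -46/5); (1, -4) → (-13/5, -16/5); (-9, -6) → (-51/5, 18/5)

image vertices: (-56/5, 58/5), (-76/5, 68/5), (47/5, -46/5), (-13/5, -16/5), (-51/5, 18/5)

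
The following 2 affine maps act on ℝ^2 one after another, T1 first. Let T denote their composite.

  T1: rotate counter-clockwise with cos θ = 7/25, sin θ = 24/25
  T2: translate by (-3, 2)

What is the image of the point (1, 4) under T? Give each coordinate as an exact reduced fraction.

T1 rotate counter-clockwise with cos θ = 7/25, sin θ = 24/25: (1, 4) → (-89/25, 52/25)
T2 translate by (-3, 2): (-89/25, 52/25) → (-164/25, 102/25)

T(p) = (-164/25, 102/25)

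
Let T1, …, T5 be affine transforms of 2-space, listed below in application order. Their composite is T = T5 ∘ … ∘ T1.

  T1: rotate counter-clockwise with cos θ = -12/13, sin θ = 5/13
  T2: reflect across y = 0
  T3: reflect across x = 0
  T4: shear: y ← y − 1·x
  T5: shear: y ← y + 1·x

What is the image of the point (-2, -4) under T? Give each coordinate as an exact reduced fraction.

T1 rotate counter-clockwise with cos θ = -12/13, sin θ = 5/13: (-2, -4) → (44/13, 38/13)
T2 reflect across y = 0: (44/13, 38/13) → (44/13, -38/13)
T3 reflect across x = 0: (44/13, -38/13) → (-44/13, -38/13)
T4 shear: y ← y − 1·x: (-44/13, -38/13) → (-44/13, 6/13)
T5 shear: y ← y + 1·x: (-44/13, 6/13) → (-44/13, -38/13)

T(p) = (-44/13, -38/13)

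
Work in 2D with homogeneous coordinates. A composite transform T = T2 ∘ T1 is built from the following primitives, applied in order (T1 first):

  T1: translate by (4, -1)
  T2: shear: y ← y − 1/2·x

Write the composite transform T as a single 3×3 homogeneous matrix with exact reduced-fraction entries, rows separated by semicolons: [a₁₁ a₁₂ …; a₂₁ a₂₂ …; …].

T1 = [1 0 4; 0 1 -1; 0 0 1]
T2·T1 = [1 0 4; -1/2 1 -3; 0 0 1]

T = [1 0 4; -1/2 1 -3; 0 0 1]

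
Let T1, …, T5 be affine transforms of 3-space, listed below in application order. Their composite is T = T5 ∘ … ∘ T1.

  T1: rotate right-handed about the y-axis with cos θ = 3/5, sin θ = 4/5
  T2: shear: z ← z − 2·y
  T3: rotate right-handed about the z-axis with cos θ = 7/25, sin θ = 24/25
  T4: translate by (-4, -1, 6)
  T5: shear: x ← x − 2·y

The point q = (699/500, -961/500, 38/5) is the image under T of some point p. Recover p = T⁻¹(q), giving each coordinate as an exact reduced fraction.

p = (5/4, -7/4, -3/2)

T1 = [3/5 0 4/5 0; 0 1 0 0; -4/5 0 3/5 0; 0 0 0 1]
T2·T1 = [3/5 0 4/5 0; 0 1 0 0; -4/5 -2 3/5 0; 0 0 0 1]
T3·…·T1 = [21/125 -24/25 28/125 0; 72/125 7/25 96/125 0; -4/5 -2 3/5 0; 0 0 0 1]
T4·…·T1 = [21/125 -24/25 28/125 -4; 72/125 7/25 96/125 -1; -4/5 -2 3/5 6; 0 0 0 1]
T5·…·T1 = [-123/125 -38/25 -164/125 -2; 72/125 7/25 96/125 -1; -4/5 -2 3/5 6; 0 0 0 1]
det M = 1; M⁻¹ = [213/125 442/125 -4/5 1468/125; -24/25 -41/25 0 -89/25; -116/125 -94/125 3/5 -776/125; 0 0 0 1]
M⁻¹ · (699/500, -961/500, 38/5)ᵀ = (5/4, -7/4, -3/2)ᵀ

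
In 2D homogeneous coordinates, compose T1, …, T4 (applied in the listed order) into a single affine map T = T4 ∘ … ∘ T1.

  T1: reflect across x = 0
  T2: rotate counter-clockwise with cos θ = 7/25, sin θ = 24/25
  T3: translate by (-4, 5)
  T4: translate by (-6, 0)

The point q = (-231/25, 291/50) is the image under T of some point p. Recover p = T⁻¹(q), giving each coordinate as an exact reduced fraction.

p = (-1, -1/2)

T1 = [-1 0 0; 0 1 0; 0 0 1]
T2·T1 = [-7/25 -24/25 0; -24/25 7/25 0; 0 0 1]
T3·…·T1 = [-7/25 -24/25 -4; -24/25 7/25 5; 0 0 1]
T4·…·T1 = [-7/25 -24/25 -10; -24/25 7/25 5; 0 0 1]
det M = -1; M⁻¹ = [-7/25 -24/25 2; -24/25 7/25 -11; 0 0 1]
M⁻¹ · (-231/25, 291/50)ᵀ = (-1, -1/2)ᵀ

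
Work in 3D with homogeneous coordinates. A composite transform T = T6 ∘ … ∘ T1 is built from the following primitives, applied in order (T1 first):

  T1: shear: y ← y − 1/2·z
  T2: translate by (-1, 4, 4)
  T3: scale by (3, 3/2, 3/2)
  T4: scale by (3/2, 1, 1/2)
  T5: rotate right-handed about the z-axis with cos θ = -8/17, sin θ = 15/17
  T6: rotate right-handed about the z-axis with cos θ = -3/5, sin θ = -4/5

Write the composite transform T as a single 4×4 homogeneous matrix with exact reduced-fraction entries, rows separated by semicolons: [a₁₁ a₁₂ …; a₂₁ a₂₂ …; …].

T1 = [1 0 0 0; 0 1 -1/2 0; 0 0 1 0; 0 0 0 1]
T2·T1 = [1 0 0 -1; 0 1 -1/2 4; 0 0 1 4; 0 0 0 1]
T3·…·T1 = [3 0 0 -3; 0 3/2 -3/4 6; 0 0 3/2 6; 0 0 0 1]
T4·…·T1 = [9/2 0 0 -9/2; 0 3/2 -3/4 6; 0 0 3/4 3; 0 0 0 1]
T5·…·T1 = [-36/17 -45/34 45/68 -54/17; 135/34 -12/17 6/17 -231/34; 0 0 3/4 3; 0 0 0 1]
T6·…·T1 = [378/85 39/170 -39/340 -60/17; -117/170 126/85 -63/85 225/34; 0 0 3/4 3; 0 0 0 1]

T = [378/85 39/170 -39/340 -60/17; -117/170 126/85 -63/85 225/34; 0 0 3/4 3; 0 0 0 1]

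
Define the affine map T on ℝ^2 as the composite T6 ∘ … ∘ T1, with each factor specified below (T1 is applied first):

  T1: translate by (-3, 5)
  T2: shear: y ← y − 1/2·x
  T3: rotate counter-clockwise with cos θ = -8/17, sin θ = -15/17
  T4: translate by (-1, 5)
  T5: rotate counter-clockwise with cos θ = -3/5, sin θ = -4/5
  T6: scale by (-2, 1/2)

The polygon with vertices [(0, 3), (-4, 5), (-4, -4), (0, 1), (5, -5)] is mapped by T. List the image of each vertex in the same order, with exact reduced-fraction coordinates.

T1 translate by (-3, 5): (0, 3) → (-3, 8); (-4, 5) → (-7, 10); (-4, -4) → (-7, 1); (0, 1) → (-3, 6); (5, -5) → (2, 0)
T2 shear: y ← y − 1/2·x: (-3, 8) → (-3, 19/2); (-7, 10) → (-7, 27/2); (-7, 1) → (-7, 9/2); (-3, 6) → (-3, 15/2); (2, 0) → (2, -1)
T3 rotate counter-clockwise with cos θ = -8/17, sin θ = -15/17: (-3, 19/2) → (333/34, -31/17); (-7, 27/2) → (517/34, -3/17); (-7, 9/2) → (247/34, 69/17); (-3, 15/2) → (273/34, -15/17); (2, -1) → (-31/17, -22/17)
T4 translate by (-1, 5): (333/34, -31/17) → (299/34, 54/17); (517/34, -3/17) → (483/34, 82/17); (247/34, 69/17) → (213/34, 154/17); (273/34, -15/17) → (239/34, 70/17); (-31/17, -22/17) → (-48/17, 63/17)
T5 rotate counter-clockwise with cos θ = -3/5, sin θ = -4/5: (299/34, 54/17) → (-93/34, -152/17); (483/34, 82/17) → (-793/170, -1212/85); (213/34, 154/17) → (593/170, -888/85); (239/34, 70/17) → (-157/170, -688/85); (-48/17, 63/17) → (396/85, 3/85)
T6 scale by (-2, 1/2): (-93/34, -152/17) → (93/17, -76/17); (-793/170, -1212/85) → (793/85, -606/85); (593/170, -888/85) → (-593/85, -444/85); (-157/170, -688/85) → (157/85, -344/85); (396/85, 3/85) → (-792/85, 3/170)

image vertices: (93/17, -76/17), (793/85, -606/85), (-593/85, -444/85), (157/85, -344/85), (-792/85, 3/170)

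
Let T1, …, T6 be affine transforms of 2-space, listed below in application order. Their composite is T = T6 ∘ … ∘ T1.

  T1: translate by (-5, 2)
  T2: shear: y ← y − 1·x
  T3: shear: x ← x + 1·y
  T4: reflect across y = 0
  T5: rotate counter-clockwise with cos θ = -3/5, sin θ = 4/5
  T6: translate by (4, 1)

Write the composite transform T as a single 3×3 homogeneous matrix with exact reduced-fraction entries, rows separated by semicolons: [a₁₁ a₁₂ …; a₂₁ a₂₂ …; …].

T = [-4/5 1/5 42/5; -3/5 7/5 34/5; 0 0 1]

T1 = [1 0 -5; 0 1 2; 0 0 1]
T2·T1 = [1 0 -5; -1 1 7; 0 0 1]
T3·…·T1 = [0 1 2; -1 1 7; 0 0 1]
T4·…·T1 = [0 1 2; 1 -1 -7; 0 0 1]
T5·…·T1 = [-4/5 1/5 22/5; -3/5 7/5 29/5; 0 0 1]
T6·…·T1 = [-4/5 1/5 42/5; -3/5 7/5 34/5; 0 0 1]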